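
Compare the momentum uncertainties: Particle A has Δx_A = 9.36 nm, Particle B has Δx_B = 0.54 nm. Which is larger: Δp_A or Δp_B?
Particle B has the larger minimum momentum uncertainty, by a factor of 17.33.

For each particle, the minimum momentum uncertainty is Δp_min = ℏ/(2Δx):

Particle A: Δp_A = ℏ/(2×9.360e-09 m) = 5.633e-27 kg·m/s
Particle B: Δp_B = ℏ/(2×5.400e-10 m) = 9.765e-26 kg·m/s

Ratio: Δp_B/Δp_A = 17.33

Since Δp_min ∝ 1/Δx, the particle with smaller position uncertainty (B) has larger momentum uncertainty.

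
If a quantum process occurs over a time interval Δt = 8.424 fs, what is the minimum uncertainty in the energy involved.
39.068 meV

Using the energy-time uncertainty principle:
ΔEΔt ≥ ℏ/2

The minimum uncertainty in energy is:
ΔE_min = ℏ/(2Δt)
ΔE_min = (1.055e-34 J·s) / (2 × 8.424e-15 s)
ΔE_min = 6.259e-21 J = 39.068 meV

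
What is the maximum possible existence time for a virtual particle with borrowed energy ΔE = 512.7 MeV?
6.419 × 10^-25 s

Using the energy-time uncertainty principle:
ΔEΔt ≥ ℏ/2

For a virtual particle borrowing energy ΔE, the maximum lifetime is:
Δt_max = ℏ/(2ΔE)

Converting energy:
ΔE = 512.7 MeV = 8.214e-11 J

Δt_max = (1.055e-34 J·s) / (2 × 8.214e-11 J)
Δt_max = 6.419e-25 s = 6.419 × 10^-25 s

Virtual particles with higher borrowed energy exist for shorter times.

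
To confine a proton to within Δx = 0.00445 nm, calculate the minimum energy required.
261.959 meV

Localizing a particle requires giving it sufficient momentum uncertainty:

1. From uncertainty principle: Δp ≥ ℏ/(2Δx)
   Δp_min = (1.055e-34 J·s) / (2 × 4.450e-12 m)
   Δp_min = 1.185e-23 kg·m/s

2. This momentum uncertainty corresponds to kinetic energy:
   KE ≈ (Δp)²/(2m) = (1.185e-23)²/(2 × 1.673e-27 kg)
   KE = 4.197e-20 J = 261.959 meV

Tighter localization requires more energy.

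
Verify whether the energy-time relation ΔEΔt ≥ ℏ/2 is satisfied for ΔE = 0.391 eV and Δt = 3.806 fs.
Yes, it satisfies the uncertainty relation.

Calculate the product ΔEΔt:
ΔE = 0.391 eV = 6.265e-20 J
ΔEΔt = (6.265e-20 J) × (3.806e-15 s)
ΔEΔt = 2.384e-34 J·s

Compare to the minimum allowed value ℏ/2:
ℏ/2 = 5.273e-35 J·s

Since ΔEΔt = 2.384e-34 J·s ≥ 5.273e-35 J·s = ℏ/2,
this satisfies the uncertainty relation.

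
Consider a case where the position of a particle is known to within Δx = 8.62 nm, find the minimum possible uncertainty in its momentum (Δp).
6.117 × 10^-27 kg·m/s

Using the Heisenberg uncertainty principle:
ΔxΔp ≥ ℏ/2

The minimum uncertainty in momentum is:
Δp_min = ℏ/(2Δx)
Δp_min = (1.055e-34 J·s) / (2 × 8.620e-09 m)
Δp_min = 6.117e-27 kg·m/s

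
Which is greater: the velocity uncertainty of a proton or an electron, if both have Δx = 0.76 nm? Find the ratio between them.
The electron has the larger minimum velocity uncertainty, by a ratio of 1836.2.

For both particles, Δp_min = ℏ/(2Δx) = 6.938e-26 kg·m/s (same for both).

The velocity uncertainty is Δv = Δp/m:
- proton: Δv = 6.938e-26 / 1.673e-27 = 4.148e+01 m/s = 41.480 m/s
- electron: Δv = 6.938e-26 / 9.109e-31 = 7.616e+04 m/s = 76.163 km/s

Ratio: 7.616e+04 / 4.148e+01 = 1836.2

The lighter particle has larger velocity uncertainty because Δv ∝ 1/m.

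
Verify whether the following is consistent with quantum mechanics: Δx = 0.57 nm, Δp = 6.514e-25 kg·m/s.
Yes, it satisfies the uncertainty principle.

Calculate the product ΔxΔp:
ΔxΔp = (5.700e-10 m) × (6.514e-25 kg·m/s)
ΔxΔp = 3.713e-34 J·s

Compare to the minimum allowed value ℏ/2:
ℏ/2 = 5.273e-35 J·s

Since ΔxΔp = 3.713e-34 J·s ≥ 5.273e-35 J·s = ℏ/2,
the measurement satisfies the uncertainty principle.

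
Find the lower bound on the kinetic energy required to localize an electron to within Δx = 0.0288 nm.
11.484 eV

Localizing a particle requires giving it sufficient momentum uncertainty:

1. From uncertainty principle: Δp ≥ ℏ/(2Δx)
   Δp_min = (1.055e-34 J·s) / (2 × 2.880e-11 m)
   Δp_min = 1.831e-24 kg·m/s

2. This momentum uncertainty corresponds to kinetic energy:
   KE ≈ (Δp)²/(2m) = (1.831e-24)²/(2 × 9.109e-31 kg)
   KE = 1.840e-18 J = 11.484 eV

Tighter localization requires more energy.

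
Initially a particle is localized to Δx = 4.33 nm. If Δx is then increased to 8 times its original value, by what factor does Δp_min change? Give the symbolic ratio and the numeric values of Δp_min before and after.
Original Δp_min = 1.218 × 10^-26 kg·m/s; new Δp'_min = 1.522 × 10^-27 kg·m/s; ratio Δp'_min/Δp_min = 1/8.

From the uncertainty principle ΔxΔp ≥ ℏ/2, the minimum momentum uncertainty is Δp_min = ℏ/(2Δx).

Original (Δx = 4.33 nm = 4.330e-09 m):
Δp_min = (1.055e-34 J·s)/(2 × 4.330e-09 m) = 1.218e-26 kg·m/s

When Δx → 8Δx:
Δp'_min = ℏ/(2 × 8Δx) = (1/8) × ℏ/(2Δx) = (1/8) × Δp_min
Δp'_min = 1/8 × 1.218e-26 kg·m/s = 1.522e-27 kg·m/s

Since Δp_min ∝ 1/Δx, when Δx is increased to 8 times its original value, Δp_min decreases to 1/8 of its original value.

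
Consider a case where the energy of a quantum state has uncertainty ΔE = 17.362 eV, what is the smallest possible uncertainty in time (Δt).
18.956 as

Using the energy-time uncertainty principle:
ΔEΔt ≥ ℏ/2

The minimum uncertainty in time is:
Δt_min = ℏ/(2ΔE)
Δt_min = (1.055e-34 J·s) / (2 × 2.782e-18 J)
Δt_min = 1.896e-17 s = 18.956 as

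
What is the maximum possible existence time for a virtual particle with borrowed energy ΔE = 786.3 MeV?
4.186 × 10^-25 s

Using the energy-time uncertainty principle:
ΔEΔt ≥ ℏ/2

For a virtual particle borrowing energy ΔE, the maximum lifetime is:
Δt_max = ℏ/(2ΔE)

Converting energy:
ΔE = 786.3 MeV = 1.260e-10 J

Δt_max = (1.055e-34 J·s) / (2 × 1.260e-10 J)
Δt_max = 4.186e-25 s = 4.186 × 10^-25 s

Virtual particles with higher borrowed energy exist for shorter times.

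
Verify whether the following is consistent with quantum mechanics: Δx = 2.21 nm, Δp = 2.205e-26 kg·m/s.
No, it violates the uncertainty principle (impossible measurement).

Calculate the product ΔxΔp:
ΔxΔp = (2.210e-09 m) × (2.205e-26 kg·m/s)
ΔxΔp = 4.873e-35 J·s

Compare to the minimum allowed value ℏ/2:
ℏ/2 = 5.273e-35 J·s

Since ΔxΔp = 4.873e-35 J·s < 5.273e-35 J·s = ℏ/2,
the measurement violates the uncertainty principle.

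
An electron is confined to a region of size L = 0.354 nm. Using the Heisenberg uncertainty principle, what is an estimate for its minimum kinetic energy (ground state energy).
76.007 meV

Using the uncertainty principle to estimate ground state energy:

1. The position uncertainty is approximately the confinement size:
   Δx ≈ L = 3.540e-10 m

2. From ΔxΔp ≥ ℏ/2, the minimum momentum uncertainty is:
   Δp ≈ ℏ/(2L) = 1.490e-25 kg·m/s

3. The kinetic energy is approximately:
   KE ≈ (Δp)²/(2m) = (1.490e-25)²/(2 × 9.109e-31 kg)
   KE ≈ 1.218e-20 J = 76.007 meV

This is an order-of-magnitude estimate of the ground state energy.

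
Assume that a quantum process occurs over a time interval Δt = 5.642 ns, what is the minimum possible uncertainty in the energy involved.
58.331 neV

Using the energy-time uncertainty principle:
ΔEΔt ≥ ℏ/2

The minimum uncertainty in energy is:
ΔE_min = ℏ/(2Δt)
ΔE_min = (1.055e-34 J·s) / (2 × 5.642e-09 s)
ΔE_min = 9.346e-27 J = 58.331 neV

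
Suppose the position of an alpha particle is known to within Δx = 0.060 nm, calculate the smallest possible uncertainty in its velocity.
132.258 m/s

Using the Heisenberg uncertainty principle and Δp = mΔv:
ΔxΔp ≥ ℏ/2
Δx(mΔv) ≥ ℏ/2

The minimum uncertainty in velocity is:
Δv_min = ℏ/(2mΔx)
Δv_min = (1.055e-34 J·s) / (2 × 6.645e-27 kg × 6.000e-11 m)
Δv_min = 1.323e+02 m/s = 132.258 m/s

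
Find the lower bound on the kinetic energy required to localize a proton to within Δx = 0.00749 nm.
92.468 meV

Localizing a particle requires giving it sufficient momentum uncertainty:

1. From uncertainty principle: Δp ≥ ℏ/(2Δx)
   Δp_min = (1.055e-34 J·s) / (2 × 7.490e-12 m)
   Δp_min = 7.040e-24 kg·m/s

2. This momentum uncertainty corresponds to kinetic energy:
   KE ≈ (Δp)²/(2m) = (7.040e-24)²/(2 × 1.673e-27 kg)
   KE = 1.481e-20 J = 92.468 meV

Tighter localization requires more energy.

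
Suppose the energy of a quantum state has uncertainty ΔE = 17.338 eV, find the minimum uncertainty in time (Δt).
18.982 as

Using the energy-time uncertainty principle:
ΔEΔt ≥ ℏ/2

The minimum uncertainty in time is:
Δt_min = ℏ/(2ΔE)
Δt_min = (1.055e-34 J·s) / (2 × 2.778e-18 J)
Δt_min = 1.898e-17 s = 18.982 as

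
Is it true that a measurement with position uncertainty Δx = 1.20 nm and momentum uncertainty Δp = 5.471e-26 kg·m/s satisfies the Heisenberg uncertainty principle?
Yes, it satisfies the uncertainty principle.

Calculate the product ΔxΔp:
ΔxΔp = (1.200e-09 m) × (5.471e-26 kg·m/s)
ΔxΔp = 6.565e-35 J·s

Compare to the minimum allowed value ℏ/2:
ℏ/2 = 5.273e-35 J·s

Since ΔxΔp = 6.565e-35 J·s ≥ 5.273e-35 J·s = ℏ/2,
the measurement satisfies the uncertainty principle.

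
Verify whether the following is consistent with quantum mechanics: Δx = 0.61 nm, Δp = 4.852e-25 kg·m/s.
Yes, it satisfies the uncertainty principle.

Calculate the product ΔxΔp:
ΔxΔp = (6.100e-10 m) × (4.852e-25 kg·m/s)
ΔxΔp = 2.960e-34 J·s

Compare to the minimum allowed value ℏ/2:
ℏ/2 = 5.273e-35 J·s

Since ΔxΔp = 2.960e-34 J·s ≥ 5.273e-35 J·s = ℏ/2,
the measurement satisfies the uncertainty principle.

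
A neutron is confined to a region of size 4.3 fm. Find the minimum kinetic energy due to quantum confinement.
280.168 keV

Using the uncertainty principle:

1. Position uncertainty: Δx ≈ 4.300e-15 m
2. Minimum momentum uncertainty: Δp = ℏ/(2Δx) = 1.226e-20 kg·m/s
3. Minimum kinetic energy:
   KE = (Δp)²/(2m) = (1.226e-20)²/(2 × 1.675e-27 kg)
   KE = 4.489e-14 J = 280.168 keV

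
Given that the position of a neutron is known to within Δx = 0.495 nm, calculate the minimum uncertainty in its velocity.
63.598 m/s

Using the Heisenberg uncertainty principle and Δp = mΔv:
ΔxΔp ≥ ℏ/2
Δx(mΔv) ≥ ℏ/2

The minimum uncertainty in velocity is:
Δv_min = ℏ/(2mΔx)
Δv_min = (1.055e-34 J·s) / (2 × 1.675e-27 kg × 4.950e-10 m)
Δv_min = 6.360e+01 m/s = 63.598 m/s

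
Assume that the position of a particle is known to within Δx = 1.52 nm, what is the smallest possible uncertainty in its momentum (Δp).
3.469 × 10^-26 kg·m/s

Using the Heisenberg uncertainty principle:
ΔxΔp ≥ ℏ/2

The minimum uncertainty in momentum is:
Δp_min = ℏ/(2Δx)
Δp_min = (1.055e-34 J·s) / (2 × 1.520e-09 m)
Δp_min = 3.469e-26 kg·m/s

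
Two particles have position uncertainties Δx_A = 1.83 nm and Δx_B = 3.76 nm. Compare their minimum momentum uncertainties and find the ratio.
Particle A has the larger minimum momentum uncertainty, by a factor of 2.05.

For each particle, the minimum momentum uncertainty is Δp_min = ℏ/(2Δx):

Particle A: Δp_A = ℏ/(2×1.830e-09 m) = 2.881e-26 kg·m/s
Particle B: Δp_B = ℏ/(2×3.760e-09 m) = 1.402e-26 kg·m/s

Ratio: Δp_A/Δp_B = 2.05

Since Δp_min ∝ 1/Δx, the particle with smaller position uncertainty (A) has larger momentum uncertainty.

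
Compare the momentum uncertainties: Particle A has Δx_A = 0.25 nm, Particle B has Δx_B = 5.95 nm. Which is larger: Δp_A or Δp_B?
Particle A has the larger minimum momentum uncertainty, by a factor of 23.80.

For each particle, the minimum momentum uncertainty is Δp_min = ℏ/(2Δx):

Particle A: Δp_A = ℏ/(2×2.500e-10 m) = 2.109e-25 kg·m/s
Particle B: Δp_B = ℏ/(2×5.950e-09 m) = 8.862e-27 kg·m/s

Ratio: Δp_A/Δp_B = 23.80

Since Δp_min ∝ 1/Δx, the particle with smaller position uncertainty (A) has larger momentum uncertainty.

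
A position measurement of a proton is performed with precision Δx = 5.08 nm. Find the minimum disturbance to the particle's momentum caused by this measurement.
1.038 × 10^-26 kg·m/s

The uncertainty principle implies that measuring position disturbs momentum:
ΔxΔp ≥ ℏ/2

When we measure position with precision Δx, we necessarily introduce a momentum uncertainty:
Δp ≥ ℏ/(2Δx)
Δp_min = (1.055e-34 J·s) / (2 × 5.080e-09 m)
Δp_min = 1.038e-26 kg·m/s

The more precisely we measure position, the greater the momentum disturbance.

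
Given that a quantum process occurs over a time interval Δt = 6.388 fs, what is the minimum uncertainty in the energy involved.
51.519 meV

Using the energy-time uncertainty principle:
ΔEΔt ≥ ℏ/2

The minimum uncertainty in energy is:
ΔE_min = ℏ/(2Δt)
ΔE_min = (1.055e-34 J·s) / (2 × 6.388e-15 s)
ΔE_min = 8.254e-21 J = 51.519 meV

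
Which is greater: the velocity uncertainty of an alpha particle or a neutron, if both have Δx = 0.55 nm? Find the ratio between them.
The neutron has the larger minimum velocity uncertainty, by a ratio of 4.0.

For both particles, Δp_min = ℏ/(2Δx) = 9.587e-26 kg·m/s (same for both).

The velocity uncertainty is Δv = Δp/m:
- alpha particle: Δv = 9.587e-26 / 6.645e-27 = 1.443e+01 m/s = 14.428 m/s
- neutron: Δv = 9.587e-26 / 1.675e-27 = 5.724e+01 m/s = 57.238 m/s

Ratio: 5.724e+01 / 1.443e+01 = 4.0

The lighter particle has larger velocity uncertainty because Δv ∝ 1/m.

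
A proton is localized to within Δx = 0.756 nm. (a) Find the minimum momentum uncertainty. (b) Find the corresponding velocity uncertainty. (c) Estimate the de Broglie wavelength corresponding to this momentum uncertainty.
(a) Δp_min = 6.975 × 10^-26 kg·m/s
(b) Δv_min = 41.699 m/s
(c) λ_dB = 9.500 nm

Step-by-step:

(a) From the uncertainty principle:
Δp_min = ℏ/(2Δx) = (1.055e-34 J·s)/(2 × 7.560e-10 m) = 6.975e-26 kg·m/s

(b) The velocity uncertainty:
Δv = Δp/m = (6.975e-26 kg·m/s)/(1.673e-27 kg) = 4.170e+01 m/s = 41.699 m/s

(c) The de Broglie wavelength for this momentum:
λ = h/p = (6.626e-34 J·s)/(6.975e-26 kg·m/s) = 9.500e-09 m = 9.500 nm

Note: The de Broglie wavelength is comparable to the localization size, as expected from wave-particle duality.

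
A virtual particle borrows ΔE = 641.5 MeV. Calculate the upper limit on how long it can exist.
5.130 × 10^-25 s

Using the energy-time uncertainty principle:
ΔEΔt ≥ ℏ/2

For a virtual particle borrowing energy ΔE, the maximum lifetime is:
Δt_max = ℏ/(2ΔE)

Converting energy:
ΔE = 641.5 MeV = 1.028e-10 J

Δt_max = (1.055e-34 J·s) / (2 × 1.028e-10 J)
Δt_max = 5.130e-25 s = 5.130 × 10^-25 s

Virtual particles with higher borrowed energy exist for shorter times.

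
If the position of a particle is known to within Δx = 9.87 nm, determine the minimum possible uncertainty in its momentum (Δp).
5.342 × 10^-27 kg·m/s

Using the Heisenberg uncertainty principle:
ΔxΔp ≥ ℏ/2

The minimum uncertainty in momentum is:
Δp_min = ℏ/(2Δx)
Δp_min = (1.055e-34 J·s) / (2 × 9.870e-09 m)
Δp_min = 5.342e-27 kg·m/s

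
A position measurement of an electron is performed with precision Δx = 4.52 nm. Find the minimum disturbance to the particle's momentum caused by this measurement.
1.167 × 10^-26 kg·m/s

The uncertainty principle implies that measuring position disturbs momentum:
ΔxΔp ≥ ℏ/2

When we measure position with precision Δx, we necessarily introduce a momentum uncertainty:
Δp ≥ ℏ/(2Δx)
Δp_min = (1.055e-34 J·s) / (2 × 4.520e-09 m)
Δp_min = 1.167e-26 kg·m/s

The more precisely we measure position, the greater the momentum disturbance.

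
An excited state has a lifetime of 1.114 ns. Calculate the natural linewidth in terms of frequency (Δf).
71.434 MHz

Using the energy-time uncertainty principle and E = hf:
ΔEΔt ≥ ℏ/2
hΔf·Δt ≥ ℏ/2

The minimum frequency uncertainty is:
Δf = ℏ/(2hτ) = 1/(4πτ)
Δf = 1/(4π × 1.114e-09 s)
Δf = 7.143e+07 Hz = 71.434 MHz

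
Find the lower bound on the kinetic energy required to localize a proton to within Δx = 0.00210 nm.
1.176 eV

Localizing a particle requires giving it sufficient momentum uncertainty:

1. From uncertainty principle: Δp ≥ ℏ/(2Δx)
   Δp_min = (1.055e-34 J·s) / (2 × 2.100e-12 m)
   Δp_min = 2.511e-23 kg·m/s

2. This momentum uncertainty corresponds to kinetic energy:
   KE ≈ (Δp)²/(2m) = (2.511e-23)²/(2 × 1.673e-27 kg)
   KE = 1.885e-19 J = 1.176 eV

Tighter localization requires more energy.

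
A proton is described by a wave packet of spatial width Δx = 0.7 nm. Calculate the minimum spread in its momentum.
7.533 × 10^-26 kg·m/s

For a wave packet, the spatial width Δx and momentum spread Δp are related by the uncertainty principle:
ΔxΔp ≥ ℏ/2

The minimum momentum spread is:
Δp_min = ℏ/(2Δx)
Δp_min = (1.055e-34 J·s) / (2 × 7.000e-10 m)
Δp_min = 7.533e-26 kg·m/s

A wave packet cannot have both a well-defined position and well-defined momentum.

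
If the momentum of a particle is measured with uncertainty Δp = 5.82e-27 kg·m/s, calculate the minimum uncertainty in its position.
9.060 nm

Using the Heisenberg uncertainty principle:
ΔxΔp ≥ ℏ/2

The minimum uncertainty in position is:
Δx_min = ℏ/(2Δp)
Δx_min = (1.055e-34 J·s) / (2 × 5.820e-27 kg·m/s)
Δx_min = 9.060e-09 m = 9.060 nm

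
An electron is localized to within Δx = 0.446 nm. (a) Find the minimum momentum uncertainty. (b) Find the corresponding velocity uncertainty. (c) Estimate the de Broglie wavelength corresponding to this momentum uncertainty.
(a) Δp_min = 1.182 × 10^-25 kg·m/s
(b) Δv_min = 129.784 km/s
(c) λ_dB = 5.605 nm

Step-by-step:

(a) From the uncertainty principle:
Δp_min = ℏ/(2Δx) = (1.055e-34 J·s)/(2 × 4.460e-10 m) = 1.182e-25 kg·m/s

(b) The velocity uncertainty:
Δv = Δp/m = (1.182e-25 kg·m/s)/(9.109e-31 kg) = 1.298e+05 m/s = 129.784 km/s

(c) The de Broglie wavelength for this momentum:
λ = h/p = (6.626e-34 J·s)/(1.182e-25 kg·m/s) = 5.605e-09 m = 5.605 nm

Note: The de Broglie wavelength is comparable to the localization size, as expected from wave-particle duality.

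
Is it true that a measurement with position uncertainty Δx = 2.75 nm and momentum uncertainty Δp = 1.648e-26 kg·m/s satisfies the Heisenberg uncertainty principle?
No, it violates the uncertainty principle (impossible measurement).

Calculate the product ΔxΔp:
ΔxΔp = (2.750e-09 m) × (1.648e-26 kg·m/s)
ΔxΔp = 4.532e-35 J·s

Compare to the minimum allowed value ℏ/2:
ℏ/2 = 5.273e-35 J·s

Since ΔxΔp = 4.532e-35 J·s < 5.273e-35 J·s = ℏ/2,
the measurement violates the uncertainty principle.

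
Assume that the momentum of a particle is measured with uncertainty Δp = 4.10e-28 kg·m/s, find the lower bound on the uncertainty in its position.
128.606 nm

Using the Heisenberg uncertainty principle:
ΔxΔp ≥ ℏ/2

The minimum uncertainty in position is:
Δx_min = ℏ/(2Δp)
Δx_min = (1.055e-34 J·s) / (2 × 4.100e-28 kg·m/s)
Δx_min = 1.286e-07 m = 128.606 nm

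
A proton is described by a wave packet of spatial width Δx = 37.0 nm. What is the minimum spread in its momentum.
1.425 × 10^-27 kg·m/s

For a wave packet, the spatial width Δx and momentum spread Δp are related by the uncertainty principle:
ΔxΔp ≥ ℏ/2

The minimum momentum spread is:
Δp_min = ℏ/(2Δx)
Δp_min = (1.055e-34 J·s) / (2 × 3.700e-08 m)
Δp_min = 1.425e-27 kg·m/s

A wave packet cannot have both a well-defined position and well-defined momentum.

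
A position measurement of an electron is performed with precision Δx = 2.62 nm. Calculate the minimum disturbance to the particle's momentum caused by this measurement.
2.013 × 10^-26 kg·m/s

The uncertainty principle implies that measuring position disturbs momentum:
ΔxΔp ≥ ℏ/2

When we measure position with precision Δx, we necessarily introduce a momentum uncertainty:
Δp ≥ ℏ/(2Δx)
Δp_min = (1.055e-34 J·s) / (2 × 2.620e-09 m)
Δp_min = 2.013e-26 kg·m/s

The more precisely we measure position, the greater the momentum disturbance.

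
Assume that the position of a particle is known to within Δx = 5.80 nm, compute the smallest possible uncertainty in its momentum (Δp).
9.091 × 10^-27 kg·m/s

Using the Heisenberg uncertainty principle:
ΔxΔp ≥ ℏ/2

The minimum uncertainty in momentum is:
Δp_min = ℏ/(2Δx)
Δp_min = (1.055e-34 J·s) / (2 × 5.800e-09 m)
Δp_min = 9.091e-27 kg·m/s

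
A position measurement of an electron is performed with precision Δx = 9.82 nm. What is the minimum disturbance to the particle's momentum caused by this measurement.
5.370 × 10^-27 kg·m/s

The uncertainty principle implies that measuring position disturbs momentum:
ΔxΔp ≥ ℏ/2

When we measure position with precision Δx, we necessarily introduce a momentum uncertainty:
Δp ≥ ℏ/(2Δx)
Δp_min = (1.055e-34 J·s) / (2 × 9.820e-09 m)
Δp_min = 5.370e-27 kg·m/s

The more precisely we measure position, the greater the momentum disturbance.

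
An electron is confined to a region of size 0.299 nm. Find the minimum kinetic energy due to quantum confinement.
106.542 meV

Using the uncertainty principle:

1. Position uncertainty: Δx ≈ 2.990e-10 m
2. Minimum momentum uncertainty: Δp = ℏ/(2Δx) = 1.763e-25 kg·m/s
3. Minimum kinetic energy:
   KE = (Δp)²/(2m) = (1.763e-25)²/(2 × 9.109e-31 kg)
   KE = 1.707e-20 J = 106.542 meV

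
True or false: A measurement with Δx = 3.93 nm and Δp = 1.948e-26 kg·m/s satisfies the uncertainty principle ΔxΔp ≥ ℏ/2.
Yes, it satisfies the uncertainty principle.

Calculate the product ΔxΔp:
ΔxΔp = (3.930e-09 m) × (1.948e-26 kg·m/s)
ΔxΔp = 7.656e-35 J·s

Compare to the minimum allowed value ℏ/2:
ℏ/2 = 5.273e-35 J·s

Since ΔxΔp = 7.656e-35 J·s ≥ 5.273e-35 J·s = ℏ/2,
the measurement satisfies the uncertainty principle.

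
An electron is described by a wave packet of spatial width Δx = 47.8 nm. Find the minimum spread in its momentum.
1.103 × 10^-27 kg·m/s

For a wave packet, the spatial width Δx and momentum spread Δp are related by the uncertainty principle:
ΔxΔp ≥ ℏ/2

The minimum momentum spread is:
Δp_min = ℏ/(2Δx)
Δp_min = (1.055e-34 J·s) / (2 × 4.780e-08 m)
Δp_min = 1.103e-27 kg·m/s

A wave packet cannot have both a well-defined position and well-defined momentum.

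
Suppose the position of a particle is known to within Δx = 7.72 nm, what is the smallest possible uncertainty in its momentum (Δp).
6.830 × 10^-27 kg·m/s

Using the Heisenberg uncertainty principle:
ΔxΔp ≥ ℏ/2

The minimum uncertainty in momentum is:
Δp_min = ℏ/(2Δx)
Δp_min = (1.055e-34 J·s) / (2 × 7.720e-09 m)
Δp_min = 6.830e-27 kg·m/s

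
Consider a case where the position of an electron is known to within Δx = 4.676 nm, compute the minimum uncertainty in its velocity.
12.379 km/s

Using the Heisenberg uncertainty principle and Δp = mΔv:
ΔxΔp ≥ ℏ/2
Δx(mΔv) ≥ ℏ/2

The minimum uncertainty in velocity is:
Δv_min = ℏ/(2mΔx)
Δv_min = (1.055e-34 J·s) / (2 × 9.109e-31 kg × 4.676e-09 m)
Δv_min = 1.238e+04 m/s = 12.379 km/s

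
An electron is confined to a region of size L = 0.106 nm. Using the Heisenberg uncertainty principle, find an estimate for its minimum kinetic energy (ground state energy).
847.718 meV

Using the uncertainty principle to estimate ground state energy:

1. The position uncertainty is approximately the confinement size:
   Δx ≈ L = 1.060e-10 m

2. From ΔxΔp ≥ ℏ/2, the minimum momentum uncertainty is:
   Δp ≈ ℏ/(2L) = 4.974e-25 kg·m/s

3. The kinetic energy is approximately:
   KE ≈ (Δp)²/(2m) = (4.974e-25)²/(2 × 9.109e-31 kg)
   KE ≈ 1.358e-19 J = 847.718 meV

This is an order-of-magnitude estimate of the ground state energy.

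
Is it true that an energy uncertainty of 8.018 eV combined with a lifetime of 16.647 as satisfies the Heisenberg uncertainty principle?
No, it violates the uncertainty relation.

Calculate the product ΔEΔt:
ΔE = 8.018 eV = 1.285e-18 J
ΔEΔt = (1.285e-18 J) × (1.665e-17 s)
ΔEΔt = 2.139e-35 J·s

Compare to the minimum allowed value ℏ/2:
ℏ/2 = 5.273e-35 J·s

Since ΔEΔt = 2.139e-35 J·s < 5.273e-35 J·s = ℏ/2,
this violates the uncertainty relation.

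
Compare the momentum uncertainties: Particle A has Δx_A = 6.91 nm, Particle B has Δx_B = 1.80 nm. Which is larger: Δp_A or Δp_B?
Particle B has the larger minimum momentum uncertainty, by a factor of 3.84.

For each particle, the minimum momentum uncertainty is Δp_min = ℏ/(2Δx):

Particle A: Δp_A = ℏ/(2×6.910e-09 m) = 7.631e-27 kg·m/s
Particle B: Δp_B = ℏ/(2×1.800e-09 m) = 2.929e-26 kg·m/s

Ratio: Δp_B/Δp_A = 3.84

Since Δp_min ∝ 1/Δx, the particle with smaller position uncertainty (B) has larger momentum uncertainty.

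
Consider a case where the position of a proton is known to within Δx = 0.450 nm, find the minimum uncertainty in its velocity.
70.054 m/s

Using the Heisenberg uncertainty principle and Δp = mΔv:
ΔxΔp ≥ ℏ/2
Δx(mΔv) ≥ ℏ/2

The minimum uncertainty in velocity is:
Δv_min = ℏ/(2mΔx)
Δv_min = (1.055e-34 J·s) / (2 × 1.673e-27 kg × 4.500e-10 m)
Δv_min = 7.005e+01 m/s = 70.054 m/s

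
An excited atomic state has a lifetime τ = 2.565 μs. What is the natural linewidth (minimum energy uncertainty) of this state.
128.306 peV

Using the energy-time uncertainty principle:
ΔEΔt ≥ ℏ/2

The lifetime τ represents the time uncertainty Δt.
The natural linewidth (minimum energy uncertainty) is:

ΔE = ℏ/(2τ)
ΔE = (1.055e-34 J·s) / (2 × 2.565e-06 s)
ΔE = 2.056e-29 J = 128.306 peV

This natural linewidth limits the precision of spectroscopic measurements.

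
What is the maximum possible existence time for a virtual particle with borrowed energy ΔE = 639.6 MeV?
5.145 × 10^-25 s

Using the energy-time uncertainty principle:
ΔEΔt ≥ ℏ/2

For a virtual particle borrowing energy ΔE, the maximum lifetime is:
Δt_max = ℏ/(2ΔE)

Converting energy:
ΔE = 639.6 MeV = 1.025e-10 J

Δt_max = (1.055e-34 J·s) / (2 × 1.025e-10 J)
Δt_max = 5.145e-25 s = 5.145 × 10^-25 s

Virtual particles with higher borrowed energy exist for shorter times.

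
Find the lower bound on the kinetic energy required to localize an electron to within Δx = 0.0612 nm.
2.543 eV

Localizing a particle requires giving it sufficient momentum uncertainty:

1. From uncertainty principle: Δp ≥ ℏ/(2Δx)
   Δp_min = (1.055e-34 J·s) / (2 × 6.120e-11 m)
   Δp_min = 8.616e-25 kg·m/s

2. This momentum uncertainty corresponds to kinetic energy:
   KE ≈ (Δp)²/(2m) = (8.616e-25)²/(2 × 9.109e-31 kg)
   KE = 4.074e-19 J = 2.543 eV

Tighter localization requires more energy.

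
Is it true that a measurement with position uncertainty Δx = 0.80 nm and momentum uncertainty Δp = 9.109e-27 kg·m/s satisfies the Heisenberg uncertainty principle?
No, it violates the uncertainty principle (impossible measurement).

Calculate the product ΔxΔp:
ΔxΔp = (8.000e-10 m) × (9.109e-27 kg·m/s)
ΔxΔp = 7.287e-36 J·s

Compare to the minimum allowed value ℏ/2:
ℏ/2 = 5.273e-35 J·s

Since ΔxΔp = 7.287e-36 J·s < 5.273e-35 J·s = ℏ/2,
the measurement violates the uncertainty principle.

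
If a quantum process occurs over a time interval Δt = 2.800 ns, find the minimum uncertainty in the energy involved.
117.538 neV

Using the energy-time uncertainty principle:
ΔEΔt ≥ ℏ/2

The minimum uncertainty in energy is:
ΔE_min = ℏ/(2Δt)
ΔE_min = (1.055e-34 J·s) / (2 × 2.800e-09 s)
ΔE_min = 1.883e-26 J = 117.538 neV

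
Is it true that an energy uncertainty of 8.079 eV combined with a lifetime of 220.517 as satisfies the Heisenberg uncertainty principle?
Yes, it satisfies the uncertainty relation.

Calculate the product ΔEΔt:
ΔE = 8.079 eV = 1.294e-18 J
ΔEΔt = (1.294e-18 J) × (2.205e-16 s)
ΔEΔt = 2.854e-34 J·s

Compare to the minimum allowed value ℏ/2:
ℏ/2 = 5.273e-35 J·s

Since ΔEΔt = 2.854e-34 J·s ≥ 5.273e-35 J·s = ℏ/2,
this satisfies the uncertainty relation.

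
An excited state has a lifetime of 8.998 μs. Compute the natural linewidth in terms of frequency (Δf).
8.844 kHz

Using the energy-time uncertainty principle and E = hf:
ΔEΔt ≥ ℏ/2
hΔf·Δt ≥ ℏ/2

The minimum frequency uncertainty is:
Δf = ℏ/(2hτ) = 1/(4πτ)
Δf = 1/(4π × 8.998e-06 s)
Δf = 8.844e+03 Hz = 8.844 kHz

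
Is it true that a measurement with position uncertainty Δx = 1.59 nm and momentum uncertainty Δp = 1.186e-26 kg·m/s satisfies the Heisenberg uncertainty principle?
No, it violates the uncertainty principle (impossible measurement).

Calculate the product ΔxΔp:
ΔxΔp = (1.590e-09 m) × (1.186e-26 kg·m/s)
ΔxΔp = 1.886e-35 J·s

Compare to the minimum allowed value ℏ/2:
ℏ/2 = 5.273e-35 J·s

Since ΔxΔp = 1.886e-35 J·s < 5.273e-35 J·s = ℏ/2,
the measurement violates the uncertainty principle.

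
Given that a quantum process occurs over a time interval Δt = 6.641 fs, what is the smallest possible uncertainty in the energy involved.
49.557 meV

Using the energy-time uncertainty principle:
ΔEΔt ≥ ℏ/2

The minimum uncertainty in energy is:
ΔE_min = ℏ/(2Δt)
ΔE_min = (1.055e-34 J·s) / (2 × 6.641e-15 s)
ΔE_min = 7.940e-21 J = 49.557 meV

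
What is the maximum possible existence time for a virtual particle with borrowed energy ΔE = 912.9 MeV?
3.605 × 10^-25 s

Using the energy-time uncertainty principle:
ΔEΔt ≥ ℏ/2

For a virtual particle borrowing energy ΔE, the maximum lifetime is:
Δt_max = ℏ/(2ΔE)

Converting energy:
ΔE = 912.9 MeV = 1.463e-10 J

Δt_max = (1.055e-34 J·s) / (2 × 1.463e-10 J)
Δt_max = 3.605e-25 s = 3.605 × 10^-25 s

Virtual particles with higher borrowed energy exist for shorter times.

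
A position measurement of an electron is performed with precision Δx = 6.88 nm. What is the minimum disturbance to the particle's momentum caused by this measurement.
7.664 × 10^-27 kg·m/s

The uncertainty principle implies that measuring position disturbs momentum:
ΔxΔp ≥ ℏ/2

When we measure position with precision Δx, we necessarily introduce a momentum uncertainty:
Δp ≥ ℏ/(2Δx)
Δp_min = (1.055e-34 J·s) / (2 × 6.880e-09 m)
Δp_min = 7.664e-27 kg·m/s

The more precisely we measure position, the greater the momentum disturbance.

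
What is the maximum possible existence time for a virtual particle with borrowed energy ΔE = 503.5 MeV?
6.536 × 10^-25 s

Using the energy-time uncertainty principle:
ΔEΔt ≥ ℏ/2

For a virtual particle borrowing energy ΔE, the maximum lifetime is:
Δt_max = ℏ/(2ΔE)

Converting energy:
ΔE = 503.5 MeV = 8.067e-11 J

Δt_max = (1.055e-34 J·s) / (2 × 8.067e-11 J)
Δt_max = 6.536e-25 s = 6.536 × 10^-25 s

Virtual particles with higher borrowed energy exist for shorter times.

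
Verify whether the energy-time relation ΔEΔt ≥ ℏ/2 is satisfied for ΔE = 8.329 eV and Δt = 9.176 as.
No, it violates the uncertainty relation.

Calculate the product ΔEΔt:
ΔE = 8.329 eV = 1.334e-18 J
ΔEΔt = (1.334e-18 J) × (9.176e-18 s)
ΔEΔt = 1.224e-35 J·s

Compare to the minimum allowed value ℏ/2:
ℏ/2 = 5.273e-35 J·s

Since ΔEΔt = 1.224e-35 J·s < 5.273e-35 J·s = ℏ/2,
this violates the uncertainty relation.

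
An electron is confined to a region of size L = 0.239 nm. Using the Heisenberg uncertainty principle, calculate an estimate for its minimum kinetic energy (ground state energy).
166.750 meV

Using the uncertainty principle to estimate ground state energy:

1. The position uncertainty is approximately the confinement size:
   Δx ≈ L = 2.390e-10 m

2. From ΔxΔp ≥ ℏ/2, the minimum momentum uncertainty is:
   Δp ≈ ℏ/(2L) = 2.206e-25 kg·m/s

3. The kinetic energy is approximately:
   KE ≈ (Δp)²/(2m) = (2.206e-25)²/(2 × 9.109e-31 kg)
   KE ≈ 2.672e-20 J = 166.750 meV

This is an order-of-magnitude estimate of the ground state energy.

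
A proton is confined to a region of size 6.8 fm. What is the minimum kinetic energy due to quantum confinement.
112.185 keV

Using the uncertainty principle:

1. Position uncertainty: Δx ≈ 6.800e-15 m
2. Minimum momentum uncertainty: Δp = ℏ/(2Δx) = 7.754e-21 kg·m/s
3. Minimum kinetic energy:
   KE = (Δp)²/(2m) = (7.754e-21)²/(2 × 1.673e-27 kg)
   KE = 1.797e-14 J = 112.185 keV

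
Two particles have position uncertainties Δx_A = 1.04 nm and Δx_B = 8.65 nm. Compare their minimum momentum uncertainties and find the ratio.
Particle A has the larger minimum momentum uncertainty, by a factor of 8.32.

For each particle, the minimum momentum uncertainty is Δp_min = ℏ/(2Δx):

Particle A: Δp_A = ℏ/(2×1.040e-09 m) = 5.070e-26 kg·m/s
Particle B: Δp_B = ℏ/(2×8.650e-09 m) = 6.096e-27 kg·m/s

Ratio: Δp_A/Δp_B = 8.32

Since Δp_min ∝ 1/Δx, the particle with smaller position uncertainty (A) has larger momentum uncertainty.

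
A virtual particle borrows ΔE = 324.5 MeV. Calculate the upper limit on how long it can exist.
1.014 ys

Using the energy-time uncertainty principle:
ΔEΔt ≥ ℏ/2

For a virtual particle borrowing energy ΔE, the maximum lifetime is:
Δt_max = ℏ/(2ΔE)

Converting energy:
ΔE = 324.5 MeV = 5.199e-11 J

Δt_max = (1.055e-34 J·s) / (2 × 5.199e-11 J)
Δt_max = 1.014e-24 s = 1.014 ys

Virtual particles with higher borrowed energy exist for shorter times.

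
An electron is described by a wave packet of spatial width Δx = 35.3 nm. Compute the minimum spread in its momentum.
1.494 × 10^-27 kg·m/s

For a wave packet, the spatial width Δx and momentum spread Δp are related by the uncertainty principle:
ΔxΔp ≥ ℏ/2

The minimum momentum spread is:
Δp_min = ℏ/(2Δx)
Δp_min = (1.055e-34 J·s) / (2 × 3.530e-08 m)
Δp_min = 1.494e-27 kg·m/s

A wave packet cannot have both a well-defined position and well-defined momentum.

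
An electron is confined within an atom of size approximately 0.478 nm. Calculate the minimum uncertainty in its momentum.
1.103 × 10^-25 kg·m/s

Using the Heisenberg uncertainty principle:
ΔxΔp ≥ ℏ/2

With Δx ≈ L = 4.780e-10 m (the confinement size):
Δp_min = ℏ/(2Δx)
Δp_min = (1.055e-34 J·s) / (2 × 4.780e-10 m)
Δp_min = 1.103e-25 kg·m/s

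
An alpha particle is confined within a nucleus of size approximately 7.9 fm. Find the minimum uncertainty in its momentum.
6.675 × 10^-21 kg·m/s

Using the Heisenberg uncertainty principle:
ΔxΔp ≥ ℏ/2

With Δx ≈ L = 7.900e-15 m (the confinement size):
Δp_min = ℏ/(2Δx)
Δp_min = (1.055e-34 J·s) / (2 × 7.900e-15 m)
Δp_min = 6.675e-21 kg·m/s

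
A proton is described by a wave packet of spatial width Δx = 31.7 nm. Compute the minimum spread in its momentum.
1.663 × 10^-27 kg·m/s

For a wave packet, the spatial width Δx and momentum spread Δp are related by the uncertainty principle:
ΔxΔp ≥ ℏ/2

The minimum momentum spread is:
Δp_min = ℏ/(2Δx)
Δp_min = (1.055e-34 J·s) / (2 × 3.170e-08 m)
Δp_min = 1.663e-27 kg·m/s

A wave packet cannot have both a well-defined position and well-defined momentum.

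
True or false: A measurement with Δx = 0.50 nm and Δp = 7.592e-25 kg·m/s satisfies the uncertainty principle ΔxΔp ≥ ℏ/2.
Yes, it satisfies the uncertainty principle.

Calculate the product ΔxΔp:
ΔxΔp = (5.000e-10 m) × (7.592e-25 kg·m/s)
ΔxΔp = 3.796e-34 J·s

Compare to the minimum allowed value ℏ/2:
ℏ/2 = 5.273e-35 J·s

Since ΔxΔp = 3.796e-34 J·s ≥ 5.273e-35 J·s = ℏ/2,
the measurement satisfies the uncertainty principle.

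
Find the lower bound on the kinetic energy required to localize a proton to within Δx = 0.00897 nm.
64.472 meV

Localizing a particle requires giving it sufficient momentum uncertainty:

1. From uncertainty principle: Δp ≥ ℏ/(2Δx)
   Δp_min = (1.055e-34 J·s) / (2 × 8.970e-12 m)
   Δp_min = 5.878e-24 kg·m/s

2. This momentum uncertainty corresponds to kinetic energy:
   KE ≈ (Δp)²/(2m) = (5.878e-24)²/(2 × 1.673e-27 kg)
   KE = 1.033e-20 J = 64.472 meV

Tighter localization requires more energy.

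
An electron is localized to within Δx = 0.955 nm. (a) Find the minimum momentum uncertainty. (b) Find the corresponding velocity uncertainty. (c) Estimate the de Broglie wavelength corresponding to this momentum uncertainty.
(a) Δp_min = 5.521 × 10^-26 kg·m/s
(b) Δv_min = 60.611 km/s
(c) λ_dB = 12.001 nm

Step-by-step:

(a) From the uncertainty principle:
Δp_min = ℏ/(2Δx) = (1.055e-34 J·s)/(2 × 9.550e-10 m) = 5.521e-26 kg·m/s

(b) The velocity uncertainty:
Δv = Δp/m = (5.521e-26 kg·m/s)/(9.109e-31 kg) = 6.061e+04 m/s = 60.611 km/s

(c) The de Broglie wavelength for this momentum:
λ = h/p = (6.626e-34 J·s)/(5.521e-26 kg·m/s) = 1.200e-08 m = 12.001 nm

Note: The de Broglie wavelength is comparable to the localization size, as expected from wave-particle duality.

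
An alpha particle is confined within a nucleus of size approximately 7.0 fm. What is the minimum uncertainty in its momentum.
7.533 × 10^-21 kg·m/s

Using the Heisenberg uncertainty principle:
ΔxΔp ≥ ℏ/2

With Δx ≈ L = 7.000e-15 m (the confinement size):
Δp_min = ℏ/(2Δx)
Δp_min = (1.055e-34 J·s) / (2 × 7.000e-15 m)
Δp_min = 7.533e-21 kg·m/s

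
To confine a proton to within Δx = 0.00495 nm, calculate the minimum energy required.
211.711 meV

Localizing a particle requires giving it sufficient momentum uncertainty:

1. From uncertainty principle: Δp ≥ ℏ/(2Δx)
   Δp_min = (1.055e-34 J·s) / (2 × 4.950e-12 m)
   Δp_min = 1.065e-23 kg·m/s

2. This momentum uncertainty corresponds to kinetic energy:
   KE ≈ (Δp)²/(2m) = (1.065e-23)²/(2 × 1.673e-27 kg)
   KE = 3.392e-20 J = 211.711 meV

Tighter localization requires more energy.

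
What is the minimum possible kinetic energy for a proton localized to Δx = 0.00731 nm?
97.078 meV

Localizing a particle requires giving it sufficient momentum uncertainty:

1. From uncertainty principle: Δp ≥ ℏ/(2Δx)
   Δp_min = (1.055e-34 J·s) / (2 × 7.310e-12 m)
   Δp_min = 7.213e-24 kg·m/s

2. This momentum uncertainty corresponds to kinetic energy:
   KE ≈ (Δp)²/(2m) = (7.213e-24)²/(2 × 1.673e-27 kg)
   KE = 1.555e-20 J = 97.078 meV

Tighter localization requires more energy.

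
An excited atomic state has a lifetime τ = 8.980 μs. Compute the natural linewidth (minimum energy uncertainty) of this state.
36.649 peV

Using the energy-time uncertainty principle:
ΔEΔt ≥ ℏ/2

The lifetime τ represents the time uncertainty Δt.
The natural linewidth (minimum energy uncertainty) is:

ΔE = ℏ/(2τ)
ΔE = (1.055e-34 J·s) / (2 × 8.980e-06 s)
ΔE = 5.872e-30 J = 36.649 peV

This natural linewidth limits the precision of spectroscopic measurements.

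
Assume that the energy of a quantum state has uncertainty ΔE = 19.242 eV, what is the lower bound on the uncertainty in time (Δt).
17.104 as

Using the energy-time uncertainty principle:
ΔEΔt ≥ ℏ/2

The minimum uncertainty in time is:
Δt_min = ℏ/(2ΔE)
Δt_min = (1.055e-34 J·s) / (2 × 3.083e-18 J)
Δt_min = 1.710e-17 s = 17.104 as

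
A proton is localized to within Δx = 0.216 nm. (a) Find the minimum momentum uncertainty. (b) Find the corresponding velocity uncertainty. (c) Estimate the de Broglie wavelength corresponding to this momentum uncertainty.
(a) Δp_min = 2.441 × 10^-25 kg·m/s
(b) Δv_min = 145.947 m/s
(c) λ_dB = 2.714 nm

Step-by-step:

(a) From the uncertainty principle:
Δp_min = ℏ/(2Δx) = (1.055e-34 J·s)/(2 × 2.160e-10 m) = 2.441e-25 kg·m/s

(b) The velocity uncertainty:
Δv = Δp/m = (2.441e-25 kg·m/s)/(1.673e-27 kg) = 1.459e+02 m/s = 145.947 m/s

(c) The de Broglie wavelength for this momentum:
λ = h/p = (6.626e-34 J·s)/(2.441e-25 kg·m/s) = 2.714e-09 m = 2.714 nm

Note: The de Broglie wavelength is comparable to the localization size, as expected from wave-particle duality.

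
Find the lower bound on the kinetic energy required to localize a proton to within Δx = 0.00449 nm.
257.313 meV

Localizing a particle requires giving it sufficient momentum uncertainty:

1. From uncertainty principle: Δp ≥ ℏ/(2Δx)
   Δp_min = (1.055e-34 J·s) / (2 × 4.490e-12 m)
   Δp_min = 1.174e-23 kg·m/s

2. This momentum uncertainty corresponds to kinetic energy:
   KE ≈ (Δp)²/(2m) = (1.174e-23)²/(2 × 1.673e-27 kg)
   KE = 4.123e-20 J = 257.313 meV

Tighter localization requires more energy.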